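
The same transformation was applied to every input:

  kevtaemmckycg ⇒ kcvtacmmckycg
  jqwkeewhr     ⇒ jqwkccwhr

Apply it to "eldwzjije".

The pattern: replace every "e" with "c".
Doing the same to "eldwzjije": "cldwzjijc".

cldwzjijc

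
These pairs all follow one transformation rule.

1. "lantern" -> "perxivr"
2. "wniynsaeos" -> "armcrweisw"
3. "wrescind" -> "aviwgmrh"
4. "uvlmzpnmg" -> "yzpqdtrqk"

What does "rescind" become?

viwgmrh

Each output is the input with this applied: shift every letter 4 places forward in the alphabet (wrapping around).
Applying that to "rescind" gives "viwgmrh".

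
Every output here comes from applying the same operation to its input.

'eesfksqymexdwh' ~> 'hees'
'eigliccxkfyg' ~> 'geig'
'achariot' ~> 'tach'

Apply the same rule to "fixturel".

lfix

What's happening: move the last character to the front, then keep only the first 4 characters.
Working it through for "fixturel": intermediate "lfixture", final "lfix".
(Check on "eesfksqymexdwh": → "heesfksqymexdw" → "hees" ✓)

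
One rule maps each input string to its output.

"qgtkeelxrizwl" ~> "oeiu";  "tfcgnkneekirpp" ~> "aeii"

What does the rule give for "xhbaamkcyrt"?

ia

Looking at the pairs, the operation is to shift every letter 2 places backward in the alphabet (wrapping around), then keep only the vowels.
Working it through for "xhbaamkcyrt": intermediate "vfzyykiawpr", final "ia".
(Check on "qgtkeelxrizwl": → "oericcjvpgxuj" → "oeiu" ✓)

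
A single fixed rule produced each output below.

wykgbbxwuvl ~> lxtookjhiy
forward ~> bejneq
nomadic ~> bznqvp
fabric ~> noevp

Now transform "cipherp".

In each case the input is transformed by: delete the first character, then shift every letter 13 places forward in the alphabet (wrapping around) — i.e. ROT13.
On "cipherp": the first step gives "ipherp", and the second then gives "vcurec".
(Check on "nomadic": → "omadic" → "bznqvp" ✓)

vcurec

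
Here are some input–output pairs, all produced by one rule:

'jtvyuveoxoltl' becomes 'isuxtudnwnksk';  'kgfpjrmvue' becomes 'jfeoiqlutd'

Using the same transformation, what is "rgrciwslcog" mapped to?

The pattern: shift every letter 1 place backward in the alphabet (wrapping around).
Applying that to "rgrciwslcog" gives "qfqbhvrkbnf".

qfqbhvrkbnf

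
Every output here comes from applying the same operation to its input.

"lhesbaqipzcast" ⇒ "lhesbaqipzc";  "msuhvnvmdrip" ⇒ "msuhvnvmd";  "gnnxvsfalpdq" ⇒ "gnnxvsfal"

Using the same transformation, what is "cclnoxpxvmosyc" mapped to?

What's happening: delete the last 3 characters.
So "cclnoxpxvmosyc" becomes "cclnoxpxvmo".

cclnoxpxvmo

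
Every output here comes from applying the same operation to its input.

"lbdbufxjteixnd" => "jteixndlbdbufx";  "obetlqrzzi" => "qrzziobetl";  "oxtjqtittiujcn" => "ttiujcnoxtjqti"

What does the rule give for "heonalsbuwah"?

Each output is the input with this applied: swap the front and back halves of the string.
Doing the same to "heonalsbuwah": "sbuwahheonal".

sbuwahheonal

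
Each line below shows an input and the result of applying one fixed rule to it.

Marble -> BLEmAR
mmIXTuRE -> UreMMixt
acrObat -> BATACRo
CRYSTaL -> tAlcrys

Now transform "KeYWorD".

The rule is to move the last 3 characters to the front (rotate right by 3), then flip the case of every letter.
On "KeYWorD": the first step gives "orDKeYW", and the second then gives "ORdkEyw".

ORdkEyw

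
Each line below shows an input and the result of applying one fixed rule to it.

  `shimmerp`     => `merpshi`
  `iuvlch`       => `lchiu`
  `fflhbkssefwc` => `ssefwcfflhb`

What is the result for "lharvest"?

vestlha

The pattern: swap the front and back halves of the string, then delete the last character.
Applying that to "lharvest" gives "vestlha".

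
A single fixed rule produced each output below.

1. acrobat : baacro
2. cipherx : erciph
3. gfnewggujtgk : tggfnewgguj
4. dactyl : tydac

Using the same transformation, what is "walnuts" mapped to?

utwaln

The transformation: delete the last character, then move the last 2 characters to the front (rotate right by 2).
For "walnuts", step one produces "walnut"; step two turns that into "utwaln".
(Check on "gfnewggujtgk": → "gfnewggujtg" → "tggfnewgguj" ✓)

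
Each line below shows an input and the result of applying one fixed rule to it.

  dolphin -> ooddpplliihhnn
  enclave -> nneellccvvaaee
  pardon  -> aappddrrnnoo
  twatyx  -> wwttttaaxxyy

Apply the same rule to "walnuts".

What's happening: swap each adjacent pair of characters (1↔2, 3↔4, ...), then double every character.
For "walnuts", step one produces "awnltus"; step two turns that into "aawwnnllttuuss".

aawwnnllttuuss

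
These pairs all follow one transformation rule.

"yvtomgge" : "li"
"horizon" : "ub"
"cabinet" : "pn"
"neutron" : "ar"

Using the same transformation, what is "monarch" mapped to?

zb

The pattern: shift every letter 13 places forward in the alphabet (wrapping around) — i.e. ROT13, then keep only the first 2 characters.
Starting from "monarch": after the first operation, "zbanepu"; after the second, "zb".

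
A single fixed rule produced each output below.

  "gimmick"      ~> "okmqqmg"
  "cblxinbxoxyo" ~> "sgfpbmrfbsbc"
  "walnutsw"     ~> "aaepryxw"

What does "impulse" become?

The transformation: shift every letter 4 places forward in the alphabet (wrapping around), then move the last character to the front.
Applying that to "impulse" gives "imqtypw".

imqtypw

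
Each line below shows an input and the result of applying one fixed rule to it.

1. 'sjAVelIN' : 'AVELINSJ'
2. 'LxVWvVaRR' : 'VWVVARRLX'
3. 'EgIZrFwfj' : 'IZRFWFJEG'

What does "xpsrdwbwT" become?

Looking at the pairs, the operation is to move the first 2 characters to the end (rotate left by 2), then convert every letter to uppercase.
Doing the same to "xpsrdwbwT": "SRDWBWTXP".

SRDWBWTXP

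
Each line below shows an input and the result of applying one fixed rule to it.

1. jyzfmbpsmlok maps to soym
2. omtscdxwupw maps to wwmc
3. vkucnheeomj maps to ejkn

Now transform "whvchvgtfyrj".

Rule — keep one character in every 3, starting at position 2 (positions 2nd, 5th, 8th, ...), then move the first 2 characters to the end (rotate left by 2).
"whvchvgtfyrj" → "hhtr" → "trhh".

trhh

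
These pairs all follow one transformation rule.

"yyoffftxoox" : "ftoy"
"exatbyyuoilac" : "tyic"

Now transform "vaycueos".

coa

Rule — move the first 2 characters to the end (rotate left by 2), then keep one character in every 3, starting at position 2 (positions 2nd, 5th, 8th, ...).
"vaycueos" → "ycueosva" → "coa".
(Check on "exatbyyuoilac": → "atbyyuoilacex" → "tyic" ✓)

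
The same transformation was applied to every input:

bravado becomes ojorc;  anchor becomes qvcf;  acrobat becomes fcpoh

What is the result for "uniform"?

Looking at the pairs, the operation is to shift every letter 12 places backward in the alphabet (wrapping around), then delete the first 2 characters.
On "uniform" that produces "wtcfa".

wtcfa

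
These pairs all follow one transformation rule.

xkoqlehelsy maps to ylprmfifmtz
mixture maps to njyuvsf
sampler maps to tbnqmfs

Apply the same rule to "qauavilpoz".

Looking at the pairs, the operation is to shift every letter 1 place forward in the alphabet (wrapping around).
Applying that to "qauavilpoz" gives "rbvbwjmqpa".

rbvbwjmqpa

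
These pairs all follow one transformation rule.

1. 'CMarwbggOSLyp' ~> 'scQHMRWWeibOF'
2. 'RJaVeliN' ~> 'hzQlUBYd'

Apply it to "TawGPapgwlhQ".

jQMwfQFWMBXg

The transformation: shift every letter 10 places backward in the alphabet (wrapping around), then flip the case of every letter.
Applying both steps to "TawGPapgwlhQ": "JqmWFqfwmbxG", then "jQMwfQFWMBXg".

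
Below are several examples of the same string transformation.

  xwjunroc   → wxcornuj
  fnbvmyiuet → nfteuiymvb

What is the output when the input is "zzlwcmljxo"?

zzoxjlmcwl

Rule — move the first 2 characters to the end (rotate left by 2), then reverse the string.
"zzlwcmljxo" → "lwcmljxozz" → "zzoxjlmcwl".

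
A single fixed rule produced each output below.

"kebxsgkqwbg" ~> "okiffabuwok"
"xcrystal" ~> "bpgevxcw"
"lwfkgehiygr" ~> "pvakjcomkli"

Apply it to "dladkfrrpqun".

The transformation: take characters alternately from the front and the back (1st, last, 2nd, 2nd-last, ...), then shift every letter 4 places forward in the alphabet (wrapping around).
On "dladkfrrpqun": the first step gives "dnluaqdpkrfr", and the second then gives "hrpyeuhtovjv".

hrpyeuhtovjv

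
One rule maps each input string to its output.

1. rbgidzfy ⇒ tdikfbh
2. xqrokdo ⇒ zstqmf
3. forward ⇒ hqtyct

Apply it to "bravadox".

dtcxcfq

In each case the input is transformed by: delete the last character, then shift every letter 2 places forward in the alphabet (wrapping around).
On "bravadox" that produces "dtcxcfq".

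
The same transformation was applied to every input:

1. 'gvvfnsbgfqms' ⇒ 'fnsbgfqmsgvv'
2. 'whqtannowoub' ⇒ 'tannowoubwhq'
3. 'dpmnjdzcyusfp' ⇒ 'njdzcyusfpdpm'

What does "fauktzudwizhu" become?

ktzudwizhufau

The rule is to move the first 3 characters to the end (rotate left by 3).
Doing the same to "fauktzudwizhu": "ktzudwizhufau".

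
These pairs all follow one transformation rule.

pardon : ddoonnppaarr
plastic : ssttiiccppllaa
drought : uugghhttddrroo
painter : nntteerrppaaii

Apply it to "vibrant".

rraannttvviibb

In each case the input is transformed by: move the first 3 characters to the end (rotate left by 3), then double every character.
For "vibrant", step one produces "rantvib"; step two turns that into "rraannttvviibb".
(Check on "pardon": → "donpar" → "ddoonnppaarr" ✓)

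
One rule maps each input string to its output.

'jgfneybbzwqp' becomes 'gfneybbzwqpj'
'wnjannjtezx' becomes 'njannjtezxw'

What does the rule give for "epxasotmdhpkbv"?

Each output is the input with this applied: move the first character to the end.
For "epxasotmdhpkbv" the result is "pxasotmdhpkbve".

pxasotmdhpkbve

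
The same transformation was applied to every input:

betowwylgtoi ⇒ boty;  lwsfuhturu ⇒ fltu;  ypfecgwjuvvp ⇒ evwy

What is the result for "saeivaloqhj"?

hils

What's happening: keep one character in every 3, starting at position 1 (positions 1st, 4th, 7th, ...), then sort the characters into alphabetical order.
Starting from "saeivaloqhj": after the first operation, "silh"; after the second, "hils".
(Check on "ypfecgwjuvvp": → "yewv" → "evwy" ✓)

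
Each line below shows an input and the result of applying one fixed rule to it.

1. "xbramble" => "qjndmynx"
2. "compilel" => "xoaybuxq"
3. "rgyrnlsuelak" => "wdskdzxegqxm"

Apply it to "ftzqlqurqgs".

Looking at the pairs, the operation is to shift every letter 12 places forward in the alphabet (wrapping around), then move the last character to the front.
For "ftzqlqurqgs" the result is "erflcxcgdcs".

erflcxcgdcs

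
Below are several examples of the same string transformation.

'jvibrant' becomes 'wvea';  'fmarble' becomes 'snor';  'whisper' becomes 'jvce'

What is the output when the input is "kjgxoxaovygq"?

The rule is to keep every other character starting from the first (positions 1st, 3rd, 5th, ...), then shift every letter 13 places forward in the alphabet (wrapping around) — i.e. ROT13.
On "kjgxoxaovygq": the first step gives "kgoavg", and the second then gives "xtbnit".

xtbnit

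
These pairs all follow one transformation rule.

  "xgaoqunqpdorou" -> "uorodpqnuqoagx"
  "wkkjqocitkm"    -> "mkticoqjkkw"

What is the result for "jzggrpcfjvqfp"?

pfqvjfcprggzj

The transformation: reverse the string.
Doing the same to "jzggrpcfjvqfp": "pfqvjfcprggzj".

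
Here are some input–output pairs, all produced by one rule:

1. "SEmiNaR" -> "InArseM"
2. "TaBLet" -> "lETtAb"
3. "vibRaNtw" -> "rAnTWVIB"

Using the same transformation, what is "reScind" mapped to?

CINDREs

What's happening: flip the case of every letter, then move the first 3 characters to the end (rotate left by 3).
On "reScind" that produces "CINDREs".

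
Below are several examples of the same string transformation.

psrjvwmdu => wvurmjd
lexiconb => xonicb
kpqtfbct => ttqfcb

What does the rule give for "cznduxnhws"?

xwusnnhd

Rule — delete the first 2 characters, then sort the characters into reverse alphabetical order.
On "cznduxnhws": the first step gives "nduxnhws", and the second then gives "xwusnnhd".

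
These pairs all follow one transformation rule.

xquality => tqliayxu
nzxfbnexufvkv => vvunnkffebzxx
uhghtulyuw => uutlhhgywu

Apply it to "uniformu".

onmifuur

In each case the input is transformed by: sort the characters into reverse alphabetical order, then move the first 3 characters to the end (rotate left by 3).
For "uniformu", step one produces "uuronmif"; step two turns that into "onmifuur".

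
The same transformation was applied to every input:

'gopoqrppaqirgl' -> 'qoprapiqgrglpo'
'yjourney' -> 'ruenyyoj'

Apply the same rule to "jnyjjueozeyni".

Each output is the input with this applied: move the first 3 characters to the end (rotate left by 3), then swap each adjacent pair of characters (1↔2, 3↔4, ...).
Starting from "jnyjjueozeyni": after the first operation, "jjueozeynijny"; after the second, "jjeuzoyeinnjy".
(Check on "yjourney": → "urneyyjo" → "ruenyyoj" ✓)

jjeuzoyeinnjy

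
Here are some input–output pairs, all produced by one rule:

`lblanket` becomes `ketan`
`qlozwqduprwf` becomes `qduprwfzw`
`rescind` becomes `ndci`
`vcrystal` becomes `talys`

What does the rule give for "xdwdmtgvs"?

tgvsdm

The pattern: delete the first 3 characters, then move the first 2 characters to the end (rotate left by 2).
For "xdwdmtgvs", step one produces "dmtgvs"; step two turns that into "tgvsdm".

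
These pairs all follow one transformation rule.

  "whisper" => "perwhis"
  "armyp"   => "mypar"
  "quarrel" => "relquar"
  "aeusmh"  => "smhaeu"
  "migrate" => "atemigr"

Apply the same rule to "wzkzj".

The transformation: move the last 3 characters to the front (rotate right by 3).
For "wzkzj" the result is "kzjwz".

kzjwz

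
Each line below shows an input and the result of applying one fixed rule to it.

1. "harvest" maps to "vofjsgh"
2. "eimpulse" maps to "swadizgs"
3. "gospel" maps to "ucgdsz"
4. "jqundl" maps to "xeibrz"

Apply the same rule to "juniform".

xibwtcfa

The rule is to shift every letter 12 places backward in the alphabet (wrapping around).
"juniform" → "xibwtcfa".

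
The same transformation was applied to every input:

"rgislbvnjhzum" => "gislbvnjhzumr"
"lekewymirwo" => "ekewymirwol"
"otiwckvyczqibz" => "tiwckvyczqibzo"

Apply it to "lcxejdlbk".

cxejdlbkl

Looking at the pairs, the operation is to move the first character to the end.
Applying that to "lcxejdlbk" gives "cxejdlbkl".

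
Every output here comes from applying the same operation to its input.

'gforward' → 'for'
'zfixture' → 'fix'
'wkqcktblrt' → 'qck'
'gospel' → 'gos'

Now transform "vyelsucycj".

els

Looking at the pairs, the operation is to swap the front and back halves of the string, then keep only the last 3 characters.
For "vyelsucycj", step one produces "ucycjvyels"; step two turns that into "els".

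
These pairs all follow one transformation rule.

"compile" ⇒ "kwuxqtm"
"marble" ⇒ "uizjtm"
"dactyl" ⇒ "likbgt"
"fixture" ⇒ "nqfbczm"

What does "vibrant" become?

The transformation: shift every letter 8 places forward in the alphabet (wrapping around).
"vibrant" → "dqjzivb".

dqjzivb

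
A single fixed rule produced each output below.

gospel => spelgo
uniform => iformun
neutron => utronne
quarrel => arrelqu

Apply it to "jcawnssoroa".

The rule is to move the first 2 characters to the end (rotate left by 2).
On "jcawnssoroa" that produces "awnssoroajc".

awnssoroajc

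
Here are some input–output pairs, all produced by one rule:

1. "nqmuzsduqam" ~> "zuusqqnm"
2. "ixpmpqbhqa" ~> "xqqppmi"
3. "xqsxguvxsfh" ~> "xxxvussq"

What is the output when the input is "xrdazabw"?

Each output is the input with this applied: sort the characters into reverse alphabetical order, then delete the last 3 characters.
"xrdazabw" → "zxwrdbaa" → "zxwrd".

zxwrd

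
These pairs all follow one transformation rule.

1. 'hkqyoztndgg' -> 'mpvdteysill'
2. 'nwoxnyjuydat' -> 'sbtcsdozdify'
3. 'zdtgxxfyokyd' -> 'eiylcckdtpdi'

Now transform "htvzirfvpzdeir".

myaenwkaueijnw

The rule is to shift every letter 5 places forward in the alphabet (wrapping around).
For "htvzirfvpzdeir" the result is "myaenwkaueijnw".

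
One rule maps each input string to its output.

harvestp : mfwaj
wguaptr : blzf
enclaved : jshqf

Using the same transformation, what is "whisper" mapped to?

Each output is the input with this applied: shift every letter 5 places forward in the alphabet (wrapping around), then delete the last 3 characters.
For "whisper", step one produces "bmnxujw"; step two turns that into "bmnx".

bmnx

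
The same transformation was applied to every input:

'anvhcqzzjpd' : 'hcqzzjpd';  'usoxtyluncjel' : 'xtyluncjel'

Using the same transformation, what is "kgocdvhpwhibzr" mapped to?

Each output is the input with this applied: delete the first 3 characters.
On "kgocdvhpwhibzr" that produces "cdvhpwhibzr".

cdvhpwhibzr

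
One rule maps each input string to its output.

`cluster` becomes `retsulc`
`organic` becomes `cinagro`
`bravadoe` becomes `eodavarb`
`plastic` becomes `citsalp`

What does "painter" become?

retniap

Looking at the pairs, the operation is to reverse the string.
On "painter" that produces "retniap".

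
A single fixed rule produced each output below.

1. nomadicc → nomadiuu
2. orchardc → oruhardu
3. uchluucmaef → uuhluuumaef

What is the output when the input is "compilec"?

The rule is to replace every "c" with "u".
Doing the same to "compilec": "uompileu".

uompileu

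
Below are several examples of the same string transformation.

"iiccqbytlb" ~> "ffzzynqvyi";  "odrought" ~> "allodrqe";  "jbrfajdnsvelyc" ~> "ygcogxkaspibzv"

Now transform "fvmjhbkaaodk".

What's happening: shift every letter 3 places backward in the alphabet (wrapping around), then swap each adjacent pair of characters (1↔2, 3↔4, ...).
For "fvmjhbkaaodk", step one produces "csjgeyhxxlah"; step two turns that into "scgjyexhlxha".

scgjyexhlxha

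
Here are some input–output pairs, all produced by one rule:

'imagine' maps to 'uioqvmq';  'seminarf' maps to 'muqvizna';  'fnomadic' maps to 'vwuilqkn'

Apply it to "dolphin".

wtxpqvl

Looking at the pairs, the operation is to move the first character to the end, then shift every letter 8 places forward in the alphabet (wrapping around).
For "dolphin", step one produces "olphind"; step two turns that into "wtxpqvl".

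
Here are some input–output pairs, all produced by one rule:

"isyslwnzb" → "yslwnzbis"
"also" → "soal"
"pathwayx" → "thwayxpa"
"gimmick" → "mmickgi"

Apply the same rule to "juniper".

The transformation: move the first 2 characters to the end (rotate left by 2).
So "juniper" becomes "niperju".

niperju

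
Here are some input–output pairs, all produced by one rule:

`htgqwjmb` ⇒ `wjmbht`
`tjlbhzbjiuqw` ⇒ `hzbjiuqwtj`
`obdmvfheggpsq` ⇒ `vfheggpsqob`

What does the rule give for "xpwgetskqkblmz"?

Rule — move the first 2 characters to the end (rotate left by 2), then delete the first 2 characters.
So "xpwgetskqkblmz" becomes "etskqkblmzxp".

etskqkblmzxp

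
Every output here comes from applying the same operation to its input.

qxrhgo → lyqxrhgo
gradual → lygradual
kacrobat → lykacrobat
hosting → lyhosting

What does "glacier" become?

In each case the input is transformed by: prepend "ly".
For "glacier" the result is "lyglacier".

lyglacier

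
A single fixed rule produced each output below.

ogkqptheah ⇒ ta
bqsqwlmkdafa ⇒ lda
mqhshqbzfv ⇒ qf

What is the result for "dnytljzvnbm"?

jn

In each case the input is transformed by: delete the first 3 characters, then keep one character in every 3, starting at position 3 (positions 3rd, 6th, 9th, ...).
On "dnytljzvnbm": the first step gives "tljzvnbm", and the second then gives "jn".
(Check on "ogkqptheah": → "qptheah" → "ta" ✓)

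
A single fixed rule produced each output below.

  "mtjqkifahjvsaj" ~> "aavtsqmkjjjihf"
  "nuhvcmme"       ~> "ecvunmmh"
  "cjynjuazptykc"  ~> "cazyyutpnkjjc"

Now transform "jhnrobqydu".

Looking at the pairs, the operation is to sort the characters into reverse alphabetical order, then move the last 2 characters to the front (rotate right by 2).
For "jhnrobqydu", step one produces "yurqonjhdb"; step two turns that into "dbyurqonjh".

dbyurqonjh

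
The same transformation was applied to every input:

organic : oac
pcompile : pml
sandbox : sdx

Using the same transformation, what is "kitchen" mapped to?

kcn

The pattern: keep one character in every 3, starting at position 1 (positions 1st, 4th, 7th, ...).
Applying that to "kitchen" gives "kcn".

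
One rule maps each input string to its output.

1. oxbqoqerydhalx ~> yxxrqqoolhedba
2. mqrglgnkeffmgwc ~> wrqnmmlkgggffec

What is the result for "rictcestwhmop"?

Looking at the pairs, the operation is to sort the characters into reverse alphabetical order.
For "rictcestwhmop" the result is "wttsrpomihecc".

wttsrpomihecc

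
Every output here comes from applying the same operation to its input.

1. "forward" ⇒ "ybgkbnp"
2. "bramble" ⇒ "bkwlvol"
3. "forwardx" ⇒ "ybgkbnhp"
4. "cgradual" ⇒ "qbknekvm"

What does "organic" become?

The transformation: move the first character to the end, then shift every letter 10 places forward in the alphabet (wrapping around).
On "organic" that produces "bqkxsmy".

bqkxsmy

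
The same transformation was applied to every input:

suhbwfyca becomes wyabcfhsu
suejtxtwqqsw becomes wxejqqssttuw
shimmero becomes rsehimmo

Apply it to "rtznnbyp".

yzbnnprt

The pattern: sort the characters into alphabetical order, then move the last 2 characters to the front (rotate right by 2).
For "rtznnbyp", step one produces "bnnprtyz"; step two turns that into "yzbnnprt".
(Check on "shimmero": → "ehimmors" → "rsehimmo" ✓)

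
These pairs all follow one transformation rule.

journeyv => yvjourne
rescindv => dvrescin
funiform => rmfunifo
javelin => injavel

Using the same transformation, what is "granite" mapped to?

tegrani

Each output is the input with this applied: move the last 2 characters to the front (rotate right by 2).
Doing the same to "granite": "tegrani".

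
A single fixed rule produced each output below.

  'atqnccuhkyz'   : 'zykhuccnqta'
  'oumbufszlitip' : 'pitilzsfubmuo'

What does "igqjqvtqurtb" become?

btruqtvqjqgi

Each output is the input with this applied: reverse the string.
Applying that to "igqjqvtqurtb" gives "btruqtvqjqgi".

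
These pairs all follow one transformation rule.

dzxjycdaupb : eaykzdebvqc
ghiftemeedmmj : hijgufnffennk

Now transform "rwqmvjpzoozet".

sxrnwkqappafu

The rule is to shift every letter 1 place forward in the alphabet (wrapping around).
On "rwqmvjpzoozet" that produces "sxrnwkqappafu".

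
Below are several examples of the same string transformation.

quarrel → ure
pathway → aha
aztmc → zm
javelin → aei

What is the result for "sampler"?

Looking at the pairs, the operation is to keep every other character starting from the second (positions 2nd, 4th, 6th, ...).
On "sampler" that produces "ape".

ape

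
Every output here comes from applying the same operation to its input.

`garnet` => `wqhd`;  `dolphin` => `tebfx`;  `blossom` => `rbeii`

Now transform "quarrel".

gkqhh

The pattern: shift every letter 10 places backward in the alphabet (wrapping around), then delete the last 2 characters.
Applying both steps to "quarrel": "gkqhhub", then "gkqhh".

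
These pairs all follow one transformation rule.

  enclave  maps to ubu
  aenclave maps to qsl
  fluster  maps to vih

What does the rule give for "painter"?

Each output is the input with this applied: keep one character in every 3, starting at position 1 (positions 1st, 4th, 7th, ...), then shift every letter 10 places backward in the alphabet (wrapping around).
Starting from "painter": after the first operation, "pnr"; after the second, "fdh".

fdh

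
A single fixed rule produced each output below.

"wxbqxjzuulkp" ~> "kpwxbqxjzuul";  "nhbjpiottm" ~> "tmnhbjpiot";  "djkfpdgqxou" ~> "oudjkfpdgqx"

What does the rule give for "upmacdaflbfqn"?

qnupmacdaflbf

Each output is the input with this applied: move the last 2 characters to the front (rotate right by 2).
So "upmacdaflbfqn" becomes "qnupmacdaflbf".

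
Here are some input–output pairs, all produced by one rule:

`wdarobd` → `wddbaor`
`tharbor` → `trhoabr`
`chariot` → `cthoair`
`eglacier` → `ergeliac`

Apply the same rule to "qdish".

In each case the input is transformed by: take characters alternately from the front and the back (1st, last, 2nd, 2nd-last, ...).
On "qdish" that produces "qhdsi".

qhdsi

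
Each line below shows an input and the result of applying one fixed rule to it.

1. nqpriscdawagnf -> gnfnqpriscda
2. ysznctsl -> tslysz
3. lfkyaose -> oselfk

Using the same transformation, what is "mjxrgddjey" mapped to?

The pattern: move the last 3 characters to the front (rotate right by 3), then delete the last 2 characters.
On "mjxrgddjey": the first step gives "jeymjxrgdd", and the second then gives "jeymjxrg".

jeymjxrg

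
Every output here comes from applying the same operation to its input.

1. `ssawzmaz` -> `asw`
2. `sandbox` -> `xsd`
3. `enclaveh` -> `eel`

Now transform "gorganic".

igg

The transformation: keep one character in every 3, starting at position 1 (positions 1st, 4th, 7th, ...), then move the last character to the front.
For "gorganic" the result is "igg".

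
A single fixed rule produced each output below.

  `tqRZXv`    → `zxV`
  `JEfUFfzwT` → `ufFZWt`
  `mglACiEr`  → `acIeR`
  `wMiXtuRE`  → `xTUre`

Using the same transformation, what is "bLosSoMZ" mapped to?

In each case the input is transformed by: delete the first 3 characters, then flip the case of every letter.
Doing the same to "bLosSoMZ": "SsOmz".

SsOmz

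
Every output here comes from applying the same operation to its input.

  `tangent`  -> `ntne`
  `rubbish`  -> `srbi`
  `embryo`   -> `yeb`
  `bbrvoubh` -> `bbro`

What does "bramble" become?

lbab

What's happening: move the last 2 characters to the front (rotate right by 2), then keep every other character starting from the first (positions 1st, 3rd, 5th, ...).
Applying both steps to "bramble": "lebramb", then "lbab".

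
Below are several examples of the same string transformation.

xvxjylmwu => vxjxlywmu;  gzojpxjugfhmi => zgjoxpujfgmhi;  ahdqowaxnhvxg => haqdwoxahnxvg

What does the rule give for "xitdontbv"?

The transformation: swap each adjacent pair of characters (1↔2, 3↔4, ...).
"xitdontbv" → "ixdtnobtv".

ixdtnobtv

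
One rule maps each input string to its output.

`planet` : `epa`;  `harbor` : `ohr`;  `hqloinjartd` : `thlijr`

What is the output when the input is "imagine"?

The transformation: move the last 2 characters to the front (rotate right by 2), then keep every other character starting from the first (positions 1st, 3rd, 5th, ...).
Applying that to "imagine" gives "niai".

niai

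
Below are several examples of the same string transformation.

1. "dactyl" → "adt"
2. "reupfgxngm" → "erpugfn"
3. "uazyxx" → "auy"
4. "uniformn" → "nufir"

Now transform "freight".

Each output is the input with this applied: swap each adjacent pair of characters (1↔2, 3↔4, ...), then delete the last 3 characters.
Starting from "freight": after the first operation, "rfiehgt"; after the second, "rfie".
(Check on "uazyxx": → "auyzxx" → "auy" ✓)

rfie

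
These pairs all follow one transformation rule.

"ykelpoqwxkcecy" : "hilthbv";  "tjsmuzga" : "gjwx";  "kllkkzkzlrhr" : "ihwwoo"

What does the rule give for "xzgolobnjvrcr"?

wllksz

Rule — keep every other character starting from the second (positions 2nd, 4th, 6th, ...), then shift every letter 3 places backward in the alphabet (wrapping around).
On "xzgolobnjvrcr": the first step gives "zoonvc", and the second then gives "wllksz".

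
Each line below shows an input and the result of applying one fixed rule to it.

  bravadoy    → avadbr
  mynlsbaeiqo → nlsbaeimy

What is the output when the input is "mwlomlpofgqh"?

lomlpofgmw

Looking at the pairs, the operation is to delete the last 2 characters, then move the first 2 characters to the end (rotate left by 2).
"mwlomlpofgqh" → "mwlomlpofg" → "lomlpofgmw".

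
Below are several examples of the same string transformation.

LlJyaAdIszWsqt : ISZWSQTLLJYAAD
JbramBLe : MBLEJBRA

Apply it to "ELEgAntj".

ANTJELEG

The rule is to swap the front and back halves of the string, then convert every letter to uppercase.
So "ELEgAntj" becomes "ANTJELEG".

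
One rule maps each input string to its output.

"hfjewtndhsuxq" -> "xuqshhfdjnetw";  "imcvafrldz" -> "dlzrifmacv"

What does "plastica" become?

The pattern: move the last 2 characters to the front (rotate right by 2), then take characters alternately from the front and the back (1st, last, 2nd, 2nd-last, ...).
Starting from "plastica": after the first operation, "caplasti"; after the second, "ciatpsla".

ciatpsla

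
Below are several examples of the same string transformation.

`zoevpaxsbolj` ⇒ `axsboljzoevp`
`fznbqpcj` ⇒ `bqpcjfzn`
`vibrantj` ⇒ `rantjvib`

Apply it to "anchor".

choran

The rule is to swap the front and back halves of the string, then move the last character to the front.
Starting from "anchor": after the first operation, "horanc"; after the second, "choran".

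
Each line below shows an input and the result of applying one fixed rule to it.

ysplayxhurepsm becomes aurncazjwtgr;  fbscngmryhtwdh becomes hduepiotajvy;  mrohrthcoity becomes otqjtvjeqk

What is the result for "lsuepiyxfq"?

nuwgrkaz

What's happening: shift every letter 2 places forward in the alphabet (wrapping around), then delete the last 2 characters.
Applying both steps to "lsuepiyxfq": "nuwgrkazhs", then "nuwgrkaz".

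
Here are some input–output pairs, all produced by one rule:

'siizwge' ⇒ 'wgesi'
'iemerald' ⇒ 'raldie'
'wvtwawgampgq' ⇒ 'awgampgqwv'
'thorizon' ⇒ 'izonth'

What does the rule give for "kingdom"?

domki

The rule is to move the first 2 characters to the end (rotate left by 2), then delete the first 2 characters.
"kingdom" → "ngdomki" → "domki".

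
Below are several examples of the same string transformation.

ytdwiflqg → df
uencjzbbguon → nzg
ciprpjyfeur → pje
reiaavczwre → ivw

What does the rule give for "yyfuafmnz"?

ff

The transformation: delete the last 2 characters, then keep one character in every 3, starting at position 3 (positions 3rd, 6th, 9th, ...).
Working it through for "yyfuafmnz": intermediate "yyfuafm", final "ff".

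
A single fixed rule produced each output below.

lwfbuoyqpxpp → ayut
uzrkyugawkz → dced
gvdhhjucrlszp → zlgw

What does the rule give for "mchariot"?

gvx

Rule — shift every letter 4 places forward in the alphabet (wrapping around), then keep one character in every 3, starting at position 2 (positions 2nd, 5th, 8th, ...).
On "mchariot": the first step gives "qglevmsx", and the second then gives "gvx".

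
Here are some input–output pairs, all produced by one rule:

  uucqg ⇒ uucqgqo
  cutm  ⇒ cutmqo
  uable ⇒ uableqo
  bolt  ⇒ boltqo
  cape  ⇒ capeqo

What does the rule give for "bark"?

barkqo

The rule is to append "qo".
On "bark" that produces "barkqo".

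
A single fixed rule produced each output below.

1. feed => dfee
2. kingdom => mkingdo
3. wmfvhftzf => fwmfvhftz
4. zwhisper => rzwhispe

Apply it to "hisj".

Looking at the pairs, the operation is to move the last character to the front.
For "hisj" the result is "jhis".

jhis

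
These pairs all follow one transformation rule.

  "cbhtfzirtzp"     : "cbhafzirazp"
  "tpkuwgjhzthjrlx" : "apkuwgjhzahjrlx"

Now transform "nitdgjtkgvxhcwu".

niadgjakgvxhcwu

In each case the input is transformed by: replace every "t" with "a".
Applying that to "nitdgjtkgvxhcwu" gives "niadgjakgvxhcwu".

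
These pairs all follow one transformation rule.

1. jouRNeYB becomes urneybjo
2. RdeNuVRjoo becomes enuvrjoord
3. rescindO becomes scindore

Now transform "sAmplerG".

mplergsa

Looking at the pairs, the operation is to move the first 2 characters to the end (rotate left by 2), then convert every letter to lowercase.
"sAmplerG" → "mplerGsA" → "mplergsa".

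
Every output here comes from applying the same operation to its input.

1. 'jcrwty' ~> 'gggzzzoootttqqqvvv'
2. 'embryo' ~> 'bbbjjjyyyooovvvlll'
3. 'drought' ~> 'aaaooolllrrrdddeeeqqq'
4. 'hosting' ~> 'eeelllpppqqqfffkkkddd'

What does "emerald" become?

bbbjjjbbboooxxxiiiaaa

The rule is to repeat every character 3 times, then shift every letter 3 places backward in the alphabet (wrapping around).
"emerald" → "eeemmmeeerrraaalllddd" → "bbbjjjbbboooxxxiiiaaa".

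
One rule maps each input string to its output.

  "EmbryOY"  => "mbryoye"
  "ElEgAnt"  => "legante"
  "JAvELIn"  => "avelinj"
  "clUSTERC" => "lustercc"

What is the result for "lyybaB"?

yybabl

Each output is the input with this applied: move the first character to the end, then convert every letter to lowercase.
Working it through for "lyybaB": intermediate "yybaBl", final "yybabl".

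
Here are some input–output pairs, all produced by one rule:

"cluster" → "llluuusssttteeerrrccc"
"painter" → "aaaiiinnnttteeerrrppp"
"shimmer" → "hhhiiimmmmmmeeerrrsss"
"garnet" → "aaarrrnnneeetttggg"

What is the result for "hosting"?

The transformation: repeat every character 3 times, then move the first 3 characters to the end (rotate left by 3).
"hosting" → "hhhooossstttiiinnnggg" → "ooossstttiiinnnggghhh".
(Check on "painter": → "pppaaaiiinnnttteeerrr" → "aaaiiinnnttteeerrrppp" ✓)

ooossstttiiinnnggghhh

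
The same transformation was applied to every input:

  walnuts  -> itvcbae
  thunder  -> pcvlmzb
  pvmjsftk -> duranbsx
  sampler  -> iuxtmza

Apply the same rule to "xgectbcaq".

Rule — move the first character to the end, then shift every letter 8 places forward in the alphabet (wrapping around).
Applying both steps to "xgectbcaq": "gectbcaqx", then "omkbjkiyf".

omkbjkiyf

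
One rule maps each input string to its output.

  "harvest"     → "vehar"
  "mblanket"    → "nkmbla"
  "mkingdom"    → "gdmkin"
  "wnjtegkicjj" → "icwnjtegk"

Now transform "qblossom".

The transformation: delete the last 2 characters, then move the last 2 characters to the front (rotate right by 2).
Working it through for "qblossom": intermediate "qbloss", final "ssqblo".

ssqblo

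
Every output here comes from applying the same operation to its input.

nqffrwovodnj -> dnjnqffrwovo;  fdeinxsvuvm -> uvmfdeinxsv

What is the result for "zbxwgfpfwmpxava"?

avazbxwgfpfwmpx

The transformation: move the last 3 characters to the front (rotate right by 3).
"zbxwgfpfwmpxava" → "avazbxwgfpfwmpx".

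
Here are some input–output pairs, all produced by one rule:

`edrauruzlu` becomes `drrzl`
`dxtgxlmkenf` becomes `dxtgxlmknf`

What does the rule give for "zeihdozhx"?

zhdzhx

The pattern: remove every vowel.
On "zeihdozhx" that produces "zhdzhx".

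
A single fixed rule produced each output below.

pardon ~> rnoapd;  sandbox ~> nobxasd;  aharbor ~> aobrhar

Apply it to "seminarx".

manxresi

Each output is the input with this applied: swap each adjacent pair of characters (1↔2, 3↔4, ...), then move the first 3 characters to the end (rotate left by 3).
"seminarx" → "esimanxr" → "manxresi".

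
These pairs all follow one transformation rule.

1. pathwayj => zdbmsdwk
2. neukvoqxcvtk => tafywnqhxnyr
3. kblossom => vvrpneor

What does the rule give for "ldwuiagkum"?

djnxpogzxl

Looking at the pairs, the operation is to swap the front and back halves of the string, then shift every letter 3 places forward in the alphabet (wrapping around).
For "ldwuiagkum", step one produces "agkumldwui"; step two turns that into "djnxpogzxl".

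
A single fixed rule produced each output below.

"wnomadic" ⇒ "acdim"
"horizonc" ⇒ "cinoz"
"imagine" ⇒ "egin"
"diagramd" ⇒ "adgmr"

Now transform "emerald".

adlr

Looking at the pairs, the operation is to delete the first 3 characters, then sort the characters into alphabetical order.
"emerald" → "rald" → "adlr".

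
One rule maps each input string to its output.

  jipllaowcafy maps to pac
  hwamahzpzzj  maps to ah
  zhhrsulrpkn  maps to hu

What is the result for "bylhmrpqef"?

lr

Looking at the pairs, the operation is to keep one character in every 3, starting at position 3 (positions 3rd, 6th, 9th, ...), then delete the last character.
Applying both steps to "bylhmrpqef": "lre", then "lr".
(Check on "zhhrsulrpkn": → "hup" → "hu" ✓)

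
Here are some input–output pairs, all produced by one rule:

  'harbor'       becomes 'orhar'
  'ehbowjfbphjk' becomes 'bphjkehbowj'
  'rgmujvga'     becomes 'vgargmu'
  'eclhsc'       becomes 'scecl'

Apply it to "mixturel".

relmixt

Looking at the pairs, the operation is to swap the front and back halves of the string, then delete the first character.
Starting from "mixturel": after the first operation, "urelmixt"; after the second, "relmixt".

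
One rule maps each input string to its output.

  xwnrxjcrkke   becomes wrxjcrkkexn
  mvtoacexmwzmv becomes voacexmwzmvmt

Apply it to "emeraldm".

In each case the input is transformed by: move the first 2 characters to the end (rotate left by 2), then swap the first and last characters.
Doing the same to "emeraldm": "mraldmee".

mraldmee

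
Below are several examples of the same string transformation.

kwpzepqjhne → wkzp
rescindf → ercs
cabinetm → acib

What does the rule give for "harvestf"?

The transformation: swap each adjacent pair of characters (1↔2, 3↔4, ...), then keep only the first 4 characters.
Starting from "harvestf": after the first operation, "ahvrseft"; after the second, "ahvr".

ahvr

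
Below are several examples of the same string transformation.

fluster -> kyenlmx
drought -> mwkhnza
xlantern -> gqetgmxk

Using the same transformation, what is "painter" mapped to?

Looking at the pairs, the operation is to move the last character to the front, then shift every letter 7 places backward in the alphabet (wrapping around).
On "painter" that produces "kitbgmx".

kitbgmx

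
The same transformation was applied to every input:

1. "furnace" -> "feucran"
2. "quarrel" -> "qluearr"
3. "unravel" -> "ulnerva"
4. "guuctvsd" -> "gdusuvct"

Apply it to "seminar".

The transformation: take characters alternately from the front and the back (1st, last, 2nd, 2nd-last, ...).
"seminar" → "sreamni".

sreamni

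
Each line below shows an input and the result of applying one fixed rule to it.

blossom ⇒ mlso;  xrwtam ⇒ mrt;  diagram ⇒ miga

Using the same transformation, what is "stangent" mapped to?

The pattern: move the last character to the front, then keep every other character starting from the first (positions 1st, 3rd, 5th, ...).
"stangent" → "tstangen" → "ttne".

ttne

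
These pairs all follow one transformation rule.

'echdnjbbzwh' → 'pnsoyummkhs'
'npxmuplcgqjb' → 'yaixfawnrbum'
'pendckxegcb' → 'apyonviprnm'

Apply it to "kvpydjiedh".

vgajoutpos

Looking at the pairs, the operation is to shift every letter 11 places forward in the alphabet (wrapping around).
Applying that to "kvpydjiedh" gives "vgajoutpos".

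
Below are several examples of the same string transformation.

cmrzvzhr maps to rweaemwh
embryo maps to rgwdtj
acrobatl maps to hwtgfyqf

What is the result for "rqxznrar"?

vceswfww

The rule is to shift every letter 5 places forward in the alphabet (wrapping around), then move the first character to the end.
On "rqxznrar": the first step gives "wvceswfw", and the second then gives "vceswfww".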